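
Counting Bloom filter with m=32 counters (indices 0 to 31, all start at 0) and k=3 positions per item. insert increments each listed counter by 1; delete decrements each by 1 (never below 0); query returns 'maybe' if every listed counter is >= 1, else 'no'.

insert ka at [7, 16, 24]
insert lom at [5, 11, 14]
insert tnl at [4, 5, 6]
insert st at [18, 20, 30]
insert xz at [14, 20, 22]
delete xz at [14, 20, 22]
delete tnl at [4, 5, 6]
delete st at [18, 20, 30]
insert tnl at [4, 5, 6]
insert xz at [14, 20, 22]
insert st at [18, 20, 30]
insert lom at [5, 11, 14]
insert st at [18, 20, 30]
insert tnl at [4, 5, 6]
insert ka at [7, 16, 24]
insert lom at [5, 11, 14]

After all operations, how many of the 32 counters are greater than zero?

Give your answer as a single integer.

Step 1: insert ka at [7, 16, 24] -> counters=[0,0,0,0,0,0,0,1,0,0,0,0,0,0,0,0,1,0,0,0,0,0,0,0,1,0,0,0,0,0,0,0]
Step 2: insert lom at [5, 11, 14] -> counters=[0,0,0,0,0,1,0,1,0,0,0,1,0,0,1,0,1,0,0,0,0,0,0,0,1,0,0,0,0,0,0,0]
Step 3: insert tnl at [4, 5, 6] -> counters=[0,0,0,0,1,2,1,1,0,0,0,1,0,0,1,0,1,0,0,0,0,0,0,0,1,0,0,0,0,0,0,0]
Step 4: insert st at [18, 20, 30] -> counters=[0,0,0,0,1,2,1,1,0,0,0,1,0,0,1,0,1,0,1,0,1,0,0,0,1,0,0,0,0,0,1,0]
Step 5: insert xz at [14, 20, 22] -> counters=[0,0,0,0,1,2,1,1,0,0,0,1,0,0,2,0,1,0,1,0,2,0,1,0,1,0,0,0,0,0,1,0]
Step 6: delete xz at [14, 20, 22] -> counters=[0,0,0,0,1,2,1,1,0,0,0,1,0,0,1,0,1,0,1,0,1,0,0,0,1,0,0,0,0,0,1,0]
Step 7: delete tnl at [4, 5, 6] -> counters=[0,0,0,0,0,1,0,1,0,0,0,1,0,0,1,0,1,0,1,0,1,0,0,0,1,0,0,0,0,0,1,0]
Step 8: delete st at [18, 20, 30] -> counters=[0,0,0,0,0,1,0,1,0,0,0,1,0,0,1,0,1,0,0,0,0,0,0,0,1,0,0,0,0,0,0,0]
Step 9: insert tnl at [4, 5, 6] -> counters=[0,0,0,0,1,2,1,1,0,0,0,1,0,0,1,0,1,0,0,0,0,0,0,0,1,0,0,0,0,0,0,0]
Step 10: insert xz at [14, 20, 22] -> counters=[0,0,0,0,1,2,1,1,0,0,0,1,0,0,2,0,1,0,0,0,1,0,1,0,1,0,0,0,0,0,0,0]
Step 11: insert st at [18, 20, 30] -> counters=[0,0,0,0,1,2,1,1,0,0,0,1,0,0,2,0,1,0,1,0,2,0,1,0,1,0,0,0,0,0,1,0]
Step 12: insert lom at [5, 11, 14] -> counters=[0,0,0,0,1,3,1,1,0,0,0,2,0,0,3,0,1,0,1,0,2,0,1,0,1,0,0,0,0,0,1,0]
Step 13: insert st at [18, 20, 30] -> counters=[0,0,0,0,1,3,1,1,0,0,0,2,0,0,3,0,1,0,2,0,3,0,1,0,1,0,0,0,0,0,2,0]
Step 14: insert tnl at [4, 5, 6] -> counters=[0,0,0,0,2,4,2,1,0,0,0,2,0,0,3,0,1,0,2,0,3,0,1,0,1,0,0,0,0,0,2,0]
Step 15: insert ka at [7, 16, 24] -> counters=[0,0,0,0,2,4,2,2,0,0,0,2,0,0,3,0,2,0,2,0,3,0,1,0,2,0,0,0,0,0,2,0]
Step 16: insert lom at [5, 11, 14] -> counters=[0,0,0,0,2,5,2,2,0,0,0,3,0,0,4,0,2,0,2,0,3,0,1,0,2,0,0,0,0,0,2,0]
Final counters=[0,0,0,0,2,5,2,2,0,0,0,3,0,0,4,0,2,0,2,0,3,0,1,0,2,0,0,0,0,0,2,0] -> 12 nonzero

Answer: 12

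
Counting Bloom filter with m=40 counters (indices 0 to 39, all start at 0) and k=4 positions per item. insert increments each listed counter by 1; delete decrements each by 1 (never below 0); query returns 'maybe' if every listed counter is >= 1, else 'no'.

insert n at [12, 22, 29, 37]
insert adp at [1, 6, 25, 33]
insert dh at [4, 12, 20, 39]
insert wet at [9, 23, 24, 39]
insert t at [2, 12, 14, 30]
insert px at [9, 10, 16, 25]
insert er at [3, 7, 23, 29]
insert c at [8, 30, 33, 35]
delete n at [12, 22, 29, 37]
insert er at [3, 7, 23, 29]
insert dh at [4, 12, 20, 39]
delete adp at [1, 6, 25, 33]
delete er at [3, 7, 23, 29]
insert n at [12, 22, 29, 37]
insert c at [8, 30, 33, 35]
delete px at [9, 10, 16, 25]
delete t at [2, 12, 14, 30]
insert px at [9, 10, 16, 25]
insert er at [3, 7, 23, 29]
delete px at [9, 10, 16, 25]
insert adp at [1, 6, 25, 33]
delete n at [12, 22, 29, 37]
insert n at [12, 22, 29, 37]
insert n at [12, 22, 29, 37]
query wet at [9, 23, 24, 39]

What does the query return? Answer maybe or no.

Step 1: insert n at [12, 22, 29, 37] -> counters=[0,0,0,0,0,0,0,0,0,0,0,0,1,0,0,0,0,0,0,0,0,0,1,0,0,0,0,0,0,1,0,0,0,0,0,0,0,1,0,0]
Step 2: insert adp at [1, 6, 25, 33] -> counters=[0,1,0,0,0,0,1,0,0,0,0,0,1,0,0,0,0,0,0,0,0,0,1,0,0,1,0,0,0,1,0,0,0,1,0,0,0,1,0,0]
Step 3: insert dh at [4, 12, 20, 39] -> counters=[0,1,0,0,1,0,1,0,0,0,0,0,2,0,0,0,0,0,0,0,1,0,1,0,0,1,0,0,0,1,0,0,0,1,0,0,0,1,0,1]
Step 4: insert wet at [9, 23, 24, 39] -> counters=[0,1,0,0,1,0,1,0,0,1,0,0,2,0,0,0,0,0,0,0,1,0,1,1,1,1,0,0,0,1,0,0,0,1,0,0,0,1,0,2]
Step 5: insert t at [2, 12, 14, 30] -> counters=[0,1,1,0,1,0,1,0,0,1,0,0,3,0,1,0,0,0,0,0,1,0,1,1,1,1,0,0,0,1,1,0,0,1,0,0,0,1,0,2]
Step 6: insert px at [9, 10, 16, 25] -> counters=[0,1,1,0,1,0,1,0,0,2,1,0,3,0,1,0,1,0,0,0,1,0,1,1,1,2,0,0,0,1,1,0,0,1,0,0,0,1,0,2]
Step 7: insert er at [3, 7, 23, 29] -> counters=[0,1,1,1,1,0,1,1,0,2,1,0,3,0,1,0,1,0,0,0,1,0,1,2,1,2,0,0,0,2,1,0,0,1,0,0,0,1,0,2]
Step 8: insert c at [8, 30, 33, 35] -> counters=[0,1,1,1,1,0,1,1,1,2,1,0,3,0,1,0,1,0,0,0,1,0,1,2,1,2,0,0,0,2,2,0,0,2,0,1,0,1,0,2]
Step 9: delete n at [12, 22, 29, 37] -> counters=[0,1,1,1,1,0,1,1,1,2,1,0,2,0,1,0,1,0,0,0,1,0,0,2,1,2,0,0,0,1,2,0,0,2,0,1,0,0,0,2]
Step 10: insert er at [3, 7, 23, 29] -> counters=[0,1,1,2,1,0,1,2,1,2,1,0,2,0,1,0,1,0,0,0,1,0,0,3,1,2,0,0,0,2,2,0,0,2,0,1,0,0,0,2]
Step 11: insert dh at [4, 12, 20, 39] -> counters=[0,1,1,2,2,0,1,2,1,2,1,0,3,0,1,0,1,0,0,0,2,0,0,3,1,2,0,0,0,2,2,0,0,2,0,1,0,0,0,3]
Step 12: delete adp at [1, 6, 25, 33] -> counters=[0,0,1,2,2,0,0,2,1,2,1,0,3,0,1,0,1,0,0,0,2,0,0,3,1,1,0,0,0,2,2,0,0,1,0,1,0,0,0,3]
Step 13: delete er at [3, 7, 23, 29] -> counters=[0,0,1,1,2,0,0,1,1,2,1,0,3,0,1,0,1,0,0,0,2,0,0,2,1,1,0,0,0,1,2,0,0,1,0,1,0,0,0,3]
Step 14: insert n at [12, 22, 29, 37] -> counters=[0,0,1,1,2,0,0,1,1,2,1,0,4,0,1,0,1,0,0,0,2,0,1,2,1,1,0,0,0,2,2,0,0,1,0,1,0,1,0,3]
Step 15: insert c at [8, 30, 33, 35] -> counters=[0,0,1,1,2,0,0,1,2,2,1,0,4,0,1,0,1,0,0,0,2,0,1,2,1,1,0,0,0,2,3,0,0,2,0,2,0,1,0,3]
Step 16: delete px at [9, 10, 16, 25] -> counters=[0,0,1,1,2,0,0,1,2,1,0,0,4,0,1,0,0,0,0,0,2,0,1,2,1,0,0,0,0,2,3,0,0,2,0,2,0,1,0,3]
Step 17: delete t at [2, 12, 14, 30] -> counters=[0,0,0,1,2,0,0,1,2,1,0,0,3,0,0,0,0,0,0,0,2,0,1,2,1,0,0,0,0,2,2,0,0,2,0,2,0,1,0,3]
Step 18: insert px at [9, 10, 16, 25] -> counters=[0,0,0,1,2,0,0,1,2,2,1,0,3,0,0,0,1,0,0,0,2,0,1,2,1,1,0,0,0,2,2,0,0,2,0,2,0,1,0,3]
Step 19: insert er at [3, 7, 23, 29] -> counters=[0,0,0,2,2,0,0,2,2,2,1,0,3,0,0,0,1,0,0,0,2,0,1,3,1,1,0,0,0,3,2,0,0,2,0,2,0,1,0,3]
Step 20: delete px at [9, 10, 16, 25] -> counters=[0,0,0,2,2,0,0,2,2,1,0,0,3,0,0,0,0,0,0,0,2,0,1,3,1,0,0,0,0,3,2,0,0,2,0,2,0,1,0,3]
Step 21: insert adp at [1, 6, 25, 33] -> counters=[0,1,0,2,2,0,1,2,2,1,0,0,3,0,0,0,0,0,0,0,2,0,1,3,1,1,0,0,0,3,2,0,0,3,0,2,0,1,0,3]
Step 22: delete n at [12, 22, 29, 37] -> counters=[0,1,0,2,2,0,1,2,2,1,0,0,2,0,0,0,0,0,0,0,2,0,0,3,1,1,0,0,0,2,2,0,0,3,0,2,0,0,0,3]
Step 23: insert n at [12, 22, 29, 37] -> counters=[0,1,0,2,2,0,1,2,2,1,0,0,3,0,0,0,0,0,0,0,2,0,1,3,1,1,0,0,0,3,2,0,0,3,0,2,0,1,0,3]
Step 24: insert n at [12, 22, 29, 37] -> counters=[0,1,0,2,2,0,1,2,2,1,0,0,4,0,0,0,0,0,0,0,2,0,2,3,1,1,0,0,0,4,2,0,0,3,0,2,0,2,0,3]
Query wet: check counters[9]=1 counters[23]=3 counters[24]=1 counters[39]=3 -> maybe

Answer: maybe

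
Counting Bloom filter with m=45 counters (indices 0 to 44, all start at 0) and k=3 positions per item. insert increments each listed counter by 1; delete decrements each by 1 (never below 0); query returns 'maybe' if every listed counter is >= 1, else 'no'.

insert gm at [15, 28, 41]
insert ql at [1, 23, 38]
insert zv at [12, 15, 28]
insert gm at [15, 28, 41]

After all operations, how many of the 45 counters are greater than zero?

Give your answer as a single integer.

Answer: 7

Derivation:
Step 1: insert gm at [15, 28, 41] -> counters=[0,0,0,0,0,0,0,0,0,0,0,0,0,0,0,1,0,0,0,0,0,0,0,0,0,0,0,0,1,0,0,0,0,0,0,0,0,0,0,0,0,1,0,0,0]
Step 2: insert ql at [1, 23, 38] -> counters=[0,1,0,0,0,0,0,0,0,0,0,0,0,0,0,1,0,0,0,0,0,0,0,1,0,0,0,0,1,0,0,0,0,0,0,0,0,0,1,0,0,1,0,0,0]
Step 3: insert zv at [12, 15, 28] -> counters=[0,1,0,0,0,0,0,0,0,0,0,0,1,0,0,2,0,0,0,0,0,0,0,1,0,0,0,0,2,0,0,0,0,0,0,0,0,0,1,0,0,1,0,0,0]
Step 4: insert gm at [15, 28, 41] -> counters=[0,1,0,0,0,0,0,0,0,0,0,0,1,0,0,3,0,0,0,0,0,0,0,1,0,0,0,0,3,0,0,0,0,0,0,0,0,0,1,0,0,2,0,0,0]
Final counters=[0,1,0,0,0,0,0,0,0,0,0,0,1,0,0,3,0,0,0,0,0,0,0,1,0,0,0,0,3,0,0,0,0,0,0,0,0,0,1,0,0,2,0,0,0] -> 7 nonzero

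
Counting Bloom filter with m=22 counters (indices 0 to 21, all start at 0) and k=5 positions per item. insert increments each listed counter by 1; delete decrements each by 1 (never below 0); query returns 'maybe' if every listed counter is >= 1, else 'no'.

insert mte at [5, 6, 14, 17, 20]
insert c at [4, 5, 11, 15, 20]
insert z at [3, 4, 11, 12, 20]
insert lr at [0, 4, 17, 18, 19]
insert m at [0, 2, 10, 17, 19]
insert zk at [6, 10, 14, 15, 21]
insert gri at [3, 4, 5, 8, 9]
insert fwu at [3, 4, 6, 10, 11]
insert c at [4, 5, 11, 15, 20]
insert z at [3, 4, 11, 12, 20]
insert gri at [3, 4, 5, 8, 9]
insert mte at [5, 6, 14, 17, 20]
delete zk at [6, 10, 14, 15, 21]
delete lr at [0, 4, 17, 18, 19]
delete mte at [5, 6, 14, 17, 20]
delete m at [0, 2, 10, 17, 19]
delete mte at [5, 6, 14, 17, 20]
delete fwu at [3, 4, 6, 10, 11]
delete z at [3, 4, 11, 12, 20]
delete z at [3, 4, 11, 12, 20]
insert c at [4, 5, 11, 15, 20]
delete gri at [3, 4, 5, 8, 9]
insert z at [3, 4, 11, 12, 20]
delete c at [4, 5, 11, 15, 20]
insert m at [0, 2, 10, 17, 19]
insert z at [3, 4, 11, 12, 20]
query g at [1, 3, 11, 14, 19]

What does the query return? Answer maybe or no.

Step 1: insert mte at [5, 6, 14, 17, 20] -> counters=[0,0,0,0,0,1,1,0,0,0,0,0,0,0,1,0,0,1,0,0,1,0]
Step 2: insert c at [4, 5, 11, 15, 20] -> counters=[0,0,0,0,1,2,1,0,0,0,0,1,0,0,1,1,0,1,0,0,2,0]
Step 3: insert z at [3, 4, 11, 12, 20] -> counters=[0,0,0,1,2,2,1,0,0,0,0,2,1,0,1,1,0,1,0,0,3,0]
Step 4: insert lr at [0, 4, 17, 18, 19] -> counters=[1,0,0,1,3,2,1,0,0,0,0,2,1,0,1,1,0,2,1,1,3,0]
Step 5: insert m at [0, 2, 10, 17, 19] -> counters=[2,0,1,1,3,2,1,0,0,0,1,2,1,0,1,1,0,3,1,2,3,0]
Step 6: insert zk at [6, 10, 14, 15, 21] -> counters=[2,0,1,1,3,2,2,0,0,0,2,2,1,0,2,2,0,3,1,2,3,1]
Step 7: insert gri at [3, 4, 5, 8, 9] -> counters=[2,0,1,2,4,3,2,0,1,1,2,2,1,0,2,2,0,3,1,2,3,1]
Step 8: insert fwu at [3, 4, 6, 10, 11] -> counters=[2,0,1,3,5,3,3,0,1,1,3,3,1,0,2,2,0,3,1,2,3,1]
Step 9: insert c at [4, 5, 11, 15, 20] -> counters=[2,0,1,3,6,4,3,0,1,1,3,4,1,0,2,3,0,3,1,2,4,1]
Step 10: insert z at [3, 4, 11, 12, 20] -> counters=[2,0,1,4,7,4,3,0,1,1,3,5,2,0,2,3,0,3,1,2,5,1]
Step 11: insert gri at [3, 4, 5, 8, 9] -> counters=[2,0,1,5,8,5,3,0,2,2,3,5,2,0,2,3,0,3,1,2,5,1]
Step 12: insert mte at [5, 6, 14, 17, 20] -> counters=[2,0,1,5,8,6,4,0,2,2,3,5,2,0,3,3,0,4,1,2,6,1]
Step 13: delete zk at [6, 10, 14, 15, 21] -> counters=[2,0,1,5,8,6,3,0,2,2,2,5,2,0,2,2,0,4,1,2,6,0]
Step 14: delete lr at [0, 4, 17, 18, 19] -> counters=[1,0,1,5,7,6,3,0,2,2,2,5,2,0,2,2,0,3,0,1,6,0]
Step 15: delete mte at [5, 6, 14, 17, 20] -> counters=[1,0,1,5,7,5,2,0,2,2,2,5,2,0,1,2,0,2,0,1,5,0]
Step 16: delete m at [0, 2, 10, 17, 19] -> counters=[0,0,0,5,7,5,2,0,2,2,1,5,2,0,1,2,0,1,0,0,5,0]
Step 17: delete mte at [5, 6, 14, 17, 20] -> counters=[0,0,0,5,7,4,1,0,2,2,1,5,2,0,0,2,0,0,0,0,4,0]
Step 18: delete fwu at [3, 4, 6, 10, 11] -> counters=[0,0,0,4,6,4,0,0,2,2,0,4,2,0,0,2,0,0,0,0,4,0]
Step 19: delete z at [3, 4, 11, 12, 20] -> counters=[0,0,0,3,5,4,0,0,2,2,0,3,1,0,0,2,0,0,0,0,3,0]
Step 20: delete z at [3, 4, 11, 12, 20] -> counters=[0,0,0,2,4,4,0,0,2,2,0,2,0,0,0,2,0,0,0,0,2,0]
Step 21: insert c at [4, 5, 11, 15, 20] -> counters=[0,0,0,2,5,5,0,0,2,2,0,3,0,0,0,3,0,0,0,0,3,0]
Step 22: delete gri at [3, 4, 5, 8, 9] -> counters=[0,0,0,1,4,4,0,0,1,1,0,3,0,0,0,3,0,0,0,0,3,0]
Step 23: insert z at [3, 4, 11, 12, 20] -> counters=[0,0,0,2,5,4,0,0,1,1,0,4,1,0,0,3,0,0,0,0,4,0]
Step 24: delete c at [4, 5, 11, 15, 20] -> counters=[0,0,0,2,4,3,0,0,1,1,0,3,1,0,0,2,0,0,0,0,3,0]
Step 25: insert m at [0, 2, 10, 17, 19] -> counters=[1,0,1,2,4,3,0,0,1,1,1,3,1,0,0,2,0,1,0,1,3,0]
Step 26: insert z at [3, 4, 11, 12, 20] -> counters=[1,0,1,3,5,3,0,0,1,1,1,4,2,0,0,2,0,1,0,1,4,0]
Query g: check counters[1]=0 counters[3]=3 counters[11]=4 counters[14]=0 counters[19]=1 -> no

Answer: no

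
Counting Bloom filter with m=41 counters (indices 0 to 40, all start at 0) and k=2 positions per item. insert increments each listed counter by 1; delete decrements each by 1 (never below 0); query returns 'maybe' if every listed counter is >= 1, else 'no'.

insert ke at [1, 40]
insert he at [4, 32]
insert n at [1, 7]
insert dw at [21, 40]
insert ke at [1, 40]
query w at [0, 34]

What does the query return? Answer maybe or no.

Answer: no

Derivation:
Step 1: insert ke at [1, 40] -> counters=[0,1,0,0,0,0,0,0,0,0,0,0,0,0,0,0,0,0,0,0,0,0,0,0,0,0,0,0,0,0,0,0,0,0,0,0,0,0,0,0,1]
Step 2: insert he at [4, 32] -> counters=[0,1,0,0,1,0,0,0,0,0,0,0,0,0,0,0,0,0,0,0,0,0,0,0,0,0,0,0,0,0,0,0,1,0,0,0,0,0,0,0,1]
Step 3: insert n at [1, 7] -> counters=[0,2,0,0,1,0,0,1,0,0,0,0,0,0,0,0,0,0,0,0,0,0,0,0,0,0,0,0,0,0,0,0,1,0,0,0,0,0,0,0,1]
Step 4: insert dw at [21, 40] -> counters=[0,2,0,0,1,0,0,1,0,0,0,0,0,0,0,0,0,0,0,0,0,1,0,0,0,0,0,0,0,0,0,0,1,0,0,0,0,0,0,0,2]
Step 5: insert ke at [1, 40] -> counters=[0,3,0,0,1,0,0,1,0,0,0,0,0,0,0,0,0,0,0,0,0,1,0,0,0,0,0,0,0,0,0,0,1,0,0,0,0,0,0,0,3]
Query w: check counters[0]=0 counters[34]=0 -> no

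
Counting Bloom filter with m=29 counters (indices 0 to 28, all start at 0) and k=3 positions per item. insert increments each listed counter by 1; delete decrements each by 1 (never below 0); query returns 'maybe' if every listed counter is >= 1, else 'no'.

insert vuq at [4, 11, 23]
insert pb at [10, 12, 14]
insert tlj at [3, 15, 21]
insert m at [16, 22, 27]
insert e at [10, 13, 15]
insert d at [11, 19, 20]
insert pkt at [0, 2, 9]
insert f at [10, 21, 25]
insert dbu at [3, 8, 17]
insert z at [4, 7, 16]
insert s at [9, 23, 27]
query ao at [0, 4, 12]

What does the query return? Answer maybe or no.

Step 1: insert vuq at [4, 11, 23] -> counters=[0,0,0,0,1,0,0,0,0,0,0,1,0,0,0,0,0,0,0,0,0,0,0,1,0,0,0,0,0]
Step 2: insert pb at [10, 12, 14] -> counters=[0,0,0,0,1,0,0,0,0,0,1,1,1,0,1,0,0,0,0,0,0,0,0,1,0,0,0,0,0]
Step 3: insert tlj at [3, 15, 21] -> counters=[0,0,0,1,1,0,0,0,0,0,1,1,1,0,1,1,0,0,0,0,0,1,0,1,0,0,0,0,0]
Step 4: insert m at [16, 22, 27] -> counters=[0,0,0,1,1,0,0,0,0,0,1,1,1,0,1,1,1,0,0,0,0,1,1,1,0,0,0,1,0]
Step 5: insert e at [10, 13, 15] -> counters=[0,0,0,1,1,0,0,0,0,0,2,1,1,1,1,2,1,0,0,0,0,1,1,1,0,0,0,1,0]
Step 6: insert d at [11, 19, 20] -> counters=[0,0,0,1,1,0,0,0,0,0,2,2,1,1,1,2,1,0,0,1,1,1,1,1,0,0,0,1,0]
Step 7: insert pkt at [0, 2, 9] -> counters=[1,0,1,1,1,0,0,0,0,1,2,2,1,1,1,2,1,0,0,1,1,1,1,1,0,0,0,1,0]
Step 8: insert f at [10, 21, 25] -> counters=[1,0,1,1,1,0,0,0,0,1,3,2,1,1,1,2,1,0,0,1,1,2,1,1,0,1,0,1,0]
Step 9: insert dbu at [3, 8, 17] -> counters=[1,0,1,2,1,0,0,0,1,1,3,2,1,1,1,2,1,1,0,1,1,2,1,1,0,1,0,1,0]
Step 10: insert z at [4, 7, 16] -> counters=[1,0,1,2,2,0,0,1,1,1,3,2,1,1,1,2,2,1,0,1,1,2,1,1,0,1,0,1,0]
Step 11: insert s at [9, 23, 27] -> counters=[1,0,1,2,2,0,0,1,1,2,3,2,1,1,1,2,2,1,0,1,1,2,1,2,0,1,0,2,0]
Query ao: check counters[0]=1 counters[4]=2 counters[12]=1 -> maybe

Answer: maybe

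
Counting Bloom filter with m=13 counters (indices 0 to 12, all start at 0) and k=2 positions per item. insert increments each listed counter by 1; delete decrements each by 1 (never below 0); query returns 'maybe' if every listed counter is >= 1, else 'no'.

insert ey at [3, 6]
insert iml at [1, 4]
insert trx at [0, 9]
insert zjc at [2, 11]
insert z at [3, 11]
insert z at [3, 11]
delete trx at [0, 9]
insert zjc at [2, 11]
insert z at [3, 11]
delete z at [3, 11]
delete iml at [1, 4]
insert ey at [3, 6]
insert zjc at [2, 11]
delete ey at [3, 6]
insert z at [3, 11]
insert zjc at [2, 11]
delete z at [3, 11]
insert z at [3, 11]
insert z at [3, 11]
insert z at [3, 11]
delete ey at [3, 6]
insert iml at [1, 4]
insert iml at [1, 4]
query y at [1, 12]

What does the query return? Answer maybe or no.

Answer: no

Derivation:
Step 1: insert ey at [3, 6] -> counters=[0,0,0,1,0,0,1,0,0,0,0,0,0]
Step 2: insert iml at [1, 4] -> counters=[0,1,0,1,1,0,1,0,0,0,0,0,0]
Step 3: insert trx at [0, 9] -> counters=[1,1,0,1,1,0,1,0,0,1,0,0,0]
Step 4: insert zjc at [2, 11] -> counters=[1,1,1,1,1,0,1,0,0,1,0,1,0]
Step 5: insert z at [3, 11] -> counters=[1,1,1,2,1,0,1,0,0,1,0,2,0]
Step 6: insert z at [3, 11] -> counters=[1,1,1,3,1,0,1,0,0,1,0,3,0]
Step 7: delete trx at [0, 9] -> counters=[0,1,1,3,1,0,1,0,0,0,0,3,0]
Step 8: insert zjc at [2, 11] -> counters=[0,1,2,3,1,0,1,0,0,0,0,4,0]
Step 9: insert z at [3, 11] -> counters=[0,1,2,4,1,0,1,0,0,0,0,5,0]
Step 10: delete z at [3, 11] -> counters=[0,1,2,3,1,0,1,0,0,0,0,4,0]
Step 11: delete iml at [1, 4] -> counters=[0,0,2,3,0,0,1,0,0,0,0,4,0]
Step 12: insert ey at [3, 6] -> counters=[0,0,2,4,0,0,2,0,0,0,0,4,0]
Step 13: insert zjc at [2, 11] -> counters=[0,0,3,4,0,0,2,0,0,0,0,5,0]
Step 14: delete ey at [3, 6] -> counters=[0,0,3,3,0,0,1,0,0,0,0,5,0]
Step 15: insert z at [3, 11] -> counters=[0,0,3,4,0,0,1,0,0,0,0,6,0]
Step 16: insert zjc at [2, 11] -> counters=[0,0,4,4,0,0,1,0,0,0,0,7,0]
Step 17: delete z at [3, 11] -> counters=[0,0,4,3,0,0,1,0,0,0,0,6,0]
Step 18: insert z at [3, 11] -> counters=[0,0,4,4,0,0,1,0,0,0,0,7,0]
Step 19: insert z at [3, 11] -> counters=[0,0,4,5,0,0,1,0,0,0,0,8,0]
Step 20: insert z at [3, 11] -> counters=[0,0,4,6,0,0,1,0,0,0,0,9,0]
Step 21: delete ey at [3, 6] -> counters=[0,0,4,5,0,0,0,0,0,0,0,9,0]
Step 22: insert iml at [1, 4] -> counters=[0,1,4,5,1,0,0,0,0,0,0,9,0]
Step 23: insert iml at [1, 4] -> counters=[0,2,4,5,2,0,0,0,0,0,0,9,0]
Query y: check counters[1]=2 counters[12]=0 -> no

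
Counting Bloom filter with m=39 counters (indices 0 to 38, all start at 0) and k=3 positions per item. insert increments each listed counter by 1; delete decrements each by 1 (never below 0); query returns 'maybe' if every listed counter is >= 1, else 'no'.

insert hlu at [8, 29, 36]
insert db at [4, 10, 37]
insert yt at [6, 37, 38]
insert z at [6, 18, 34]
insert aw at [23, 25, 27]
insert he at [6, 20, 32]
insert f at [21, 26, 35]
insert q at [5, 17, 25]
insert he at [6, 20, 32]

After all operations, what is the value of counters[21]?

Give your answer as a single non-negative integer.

Answer: 1

Derivation:
Step 1: insert hlu at [8, 29, 36] -> counters=[0,0,0,0,0,0,0,0,1,0,0,0,0,0,0,0,0,0,0,0,0,0,0,0,0,0,0,0,0,1,0,0,0,0,0,0,1,0,0]
Step 2: insert db at [4, 10, 37] -> counters=[0,0,0,0,1,0,0,0,1,0,1,0,0,0,0,0,0,0,0,0,0,0,0,0,0,0,0,0,0,1,0,0,0,0,0,0,1,1,0]
Step 3: insert yt at [6, 37, 38] -> counters=[0,0,0,0,1,0,1,0,1,0,1,0,0,0,0,0,0,0,0,0,0,0,0,0,0,0,0,0,0,1,0,0,0,0,0,0,1,2,1]
Step 4: insert z at [6, 18, 34] -> counters=[0,0,0,0,1,0,2,0,1,0,1,0,0,0,0,0,0,0,1,0,0,0,0,0,0,0,0,0,0,1,0,0,0,0,1,0,1,2,1]
Step 5: insert aw at [23, 25, 27] -> counters=[0,0,0,0,1,0,2,0,1,0,1,0,0,0,0,0,0,0,1,0,0,0,0,1,0,1,0,1,0,1,0,0,0,0,1,0,1,2,1]
Step 6: insert he at [6, 20, 32] -> counters=[0,0,0,0,1,0,3,0,1,0,1,0,0,0,0,0,0,0,1,0,1,0,0,1,0,1,0,1,0,1,0,0,1,0,1,0,1,2,1]
Step 7: insert f at [21, 26, 35] -> counters=[0,0,0,0,1,0,3,0,1,0,1,0,0,0,0,0,0,0,1,0,1,1,0,1,0,1,1,1,0,1,0,0,1,0,1,1,1,2,1]
Step 8: insert q at [5, 17, 25] -> counters=[0,0,0,0,1,1,3,0,1,0,1,0,0,0,0,0,0,1,1,0,1,1,0,1,0,2,1,1,0,1,0,0,1,0,1,1,1,2,1]
Step 9: insert he at [6, 20, 32] -> counters=[0,0,0,0,1,1,4,0,1,0,1,0,0,0,0,0,0,1,1,0,2,1,0,1,0,2,1,1,0,1,0,0,2,0,1,1,1,2,1]
Final counters=[0,0,0,0,1,1,4,0,1,0,1,0,0,0,0,0,0,1,1,0,2,1,0,1,0,2,1,1,0,1,0,0,2,0,1,1,1,2,1] -> counters[21]=1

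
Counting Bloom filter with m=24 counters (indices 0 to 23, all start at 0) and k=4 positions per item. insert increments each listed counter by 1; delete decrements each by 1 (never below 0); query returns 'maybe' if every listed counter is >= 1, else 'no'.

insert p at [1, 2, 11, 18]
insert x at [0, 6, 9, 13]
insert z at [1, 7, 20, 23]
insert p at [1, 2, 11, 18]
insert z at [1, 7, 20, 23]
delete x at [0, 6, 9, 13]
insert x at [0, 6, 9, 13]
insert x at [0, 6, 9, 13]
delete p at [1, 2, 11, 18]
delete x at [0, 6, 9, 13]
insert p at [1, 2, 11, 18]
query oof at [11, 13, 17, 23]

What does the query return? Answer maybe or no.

Step 1: insert p at [1, 2, 11, 18] -> counters=[0,1,1,0,0,0,0,0,0,0,0,1,0,0,0,0,0,0,1,0,0,0,0,0]
Step 2: insert x at [0, 6, 9, 13] -> counters=[1,1,1,0,0,0,1,0,0,1,0,1,0,1,0,0,0,0,1,0,0,0,0,0]
Step 3: insert z at [1, 7, 20, 23] -> counters=[1,2,1,0,0,0,1,1,0,1,0,1,0,1,0,0,0,0,1,0,1,0,0,1]
Step 4: insert p at [1, 2, 11, 18] -> counters=[1,3,2,0,0,0,1,1,0,1,0,2,0,1,0,0,0,0,2,0,1,0,0,1]
Step 5: insert z at [1, 7, 20, 23] -> counters=[1,4,2,0,0,0,1,2,0,1,0,2,0,1,0,0,0,0,2,0,2,0,0,2]
Step 6: delete x at [0, 6, 9, 13] -> counters=[0,4,2,0,0,0,0,2,0,0,0,2,0,0,0,0,0,0,2,0,2,0,0,2]
Step 7: insert x at [0, 6, 9, 13] -> counters=[1,4,2,0,0,0,1,2,0,1,0,2,0,1,0,0,0,0,2,0,2,0,0,2]
Step 8: insert x at [0, 6, 9, 13] -> counters=[2,4,2,0,0,0,2,2,0,2,0,2,0,2,0,0,0,0,2,0,2,0,0,2]
Step 9: delete p at [1, 2, 11, 18] -> counters=[2,3,1,0,0,0,2,2,0,2,0,1,0,2,0,0,0,0,1,0,2,0,0,2]
Step 10: delete x at [0, 6, 9, 13] -> counters=[1,3,1,0,0,0,1,2,0,1,0,1,0,1,0,0,0,0,1,0,2,0,0,2]
Step 11: insert p at [1, 2, 11, 18] -> counters=[1,4,2,0,0,0,1,2,0,1,0,2,0,1,0,0,0,0,2,0,2,0,0,2]
Query oof: check counters[11]=2 counters[13]=1 counters[17]=0 counters[23]=2 -> no

Answer: no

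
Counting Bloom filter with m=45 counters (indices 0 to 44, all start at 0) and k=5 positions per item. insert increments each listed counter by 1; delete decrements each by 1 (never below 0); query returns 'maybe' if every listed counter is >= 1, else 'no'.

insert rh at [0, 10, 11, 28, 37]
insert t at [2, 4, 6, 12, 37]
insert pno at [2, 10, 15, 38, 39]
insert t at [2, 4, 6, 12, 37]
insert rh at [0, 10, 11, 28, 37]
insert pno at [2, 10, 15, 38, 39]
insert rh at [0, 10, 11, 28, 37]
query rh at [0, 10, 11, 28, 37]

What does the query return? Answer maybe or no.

Step 1: insert rh at [0, 10, 11, 28, 37] -> counters=[1,0,0,0,0,0,0,0,0,0,1,1,0,0,0,0,0,0,0,0,0,0,0,0,0,0,0,0,1,0,0,0,0,0,0,0,0,1,0,0,0,0,0,0,0]
Step 2: insert t at [2, 4, 6, 12, 37] -> counters=[1,0,1,0,1,0,1,0,0,0,1,1,1,0,0,0,0,0,0,0,0,0,0,0,0,0,0,0,1,0,0,0,0,0,0,0,0,2,0,0,0,0,0,0,0]
Step 3: insert pno at [2, 10, 15, 38, 39] -> counters=[1,0,2,0,1,0,1,0,0,0,2,1,1,0,0,1,0,0,0,0,0,0,0,0,0,0,0,0,1,0,0,0,0,0,0,0,0,2,1,1,0,0,0,0,0]
Step 4: insert t at [2, 4, 6, 12, 37] -> counters=[1,0,3,0,2,0,2,0,0,0,2,1,2,0,0,1,0,0,0,0,0,0,0,0,0,0,0,0,1,0,0,0,0,0,0,0,0,3,1,1,0,0,0,0,0]
Step 5: insert rh at [0, 10, 11, 28, 37] -> counters=[2,0,3,0,2,0,2,0,0,0,3,2,2,0,0,1,0,0,0,0,0,0,0,0,0,0,0,0,2,0,0,0,0,0,0,0,0,4,1,1,0,0,0,0,0]
Step 6: insert pno at [2, 10, 15, 38, 39] -> counters=[2,0,4,0,2,0,2,0,0,0,4,2,2,0,0,2,0,0,0,0,0,0,0,0,0,0,0,0,2,0,0,0,0,0,0,0,0,4,2,2,0,0,0,0,0]
Step 7: insert rh at [0, 10, 11, 28, 37] -> counters=[3,0,4,0,2,0,2,0,0,0,5,3,2,0,0,2,0,0,0,0,0,0,0,0,0,0,0,0,3,0,0,0,0,0,0,0,0,5,2,2,0,0,0,0,0]
Query rh: check counters[0]=3 counters[10]=5 counters[11]=3 counters[28]=3 counters[37]=5 -> maybe

Answer: maybe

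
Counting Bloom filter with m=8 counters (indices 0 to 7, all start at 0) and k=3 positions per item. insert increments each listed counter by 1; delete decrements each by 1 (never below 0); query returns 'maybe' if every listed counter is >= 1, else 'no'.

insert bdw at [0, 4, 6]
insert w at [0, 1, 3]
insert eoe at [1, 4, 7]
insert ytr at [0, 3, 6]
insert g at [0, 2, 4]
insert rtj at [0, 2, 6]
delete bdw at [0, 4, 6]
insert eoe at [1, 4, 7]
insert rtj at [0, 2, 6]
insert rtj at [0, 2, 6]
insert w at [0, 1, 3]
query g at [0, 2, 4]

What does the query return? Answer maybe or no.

Answer: maybe

Derivation:
Step 1: insert bdw at [0, 4, 6] -> counters=[1,0,0,0,1,0,1,0]
Step 2: insert w at [0, 1, 3] -> counters=[2,1,0,1,1,0,1,0]
Step 3: insert eoe at [1, 4, 7] -> counters=[2,2,0,1,2,0,1,1]
Step 4: insert ytr at [0, 3, 6] -> counters=[3,2,0,2,2,0,2,1]
Step 5: insert g at [0, 2, 4] -> counters=[4,2,1,2,3,0,2,1]
Step 6: insert rtj at [0, 2, 6] -> counters=[5,2,2,2,3,0,3,1]
Step 7: delete bdw at [0, 4, 6] -> counters=[4,2,2,2,2,0,2,1]
Step 8: insert eoe at [1, 4, 7] -> counters=[4,3,2,2,3,0,2,2]
Step 9: insert rtj at [0, 2, 6] -> counters=[5,3,3,2,3,0,3,2]
Step 10: insert rtj at [0, 2, 6] -> counters=[6,3,4,2,3,0,4,2]
Step 11: insert w at [0, 1, 3] -> counters=[7,4,4,3,3,0,4,2]
Query g: check counters[0]=7 counters[2]=4 counters[4]=3 -> maybe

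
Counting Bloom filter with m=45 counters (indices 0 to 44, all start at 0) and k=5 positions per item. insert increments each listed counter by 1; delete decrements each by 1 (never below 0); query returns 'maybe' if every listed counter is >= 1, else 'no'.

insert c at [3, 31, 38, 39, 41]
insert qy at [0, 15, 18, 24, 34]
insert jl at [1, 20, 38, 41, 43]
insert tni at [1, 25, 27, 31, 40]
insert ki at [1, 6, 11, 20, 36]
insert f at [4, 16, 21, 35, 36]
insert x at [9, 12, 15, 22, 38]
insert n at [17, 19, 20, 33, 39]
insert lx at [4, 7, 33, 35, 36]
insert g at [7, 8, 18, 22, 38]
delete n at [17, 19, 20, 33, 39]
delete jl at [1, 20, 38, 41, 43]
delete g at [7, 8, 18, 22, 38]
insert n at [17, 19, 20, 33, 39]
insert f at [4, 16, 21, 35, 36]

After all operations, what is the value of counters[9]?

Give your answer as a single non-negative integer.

Step 1: insert c at [3, 31, 38, 39, 41] -> counters=[0,0,0,1,0,0,0,0,0,0,0,0,0,0,0,0,0,0,0,0,0,0,0,0,0,0,0,0,0,0,0,1,0,0,0,0,0,0,1,1,0,1,0,0,0]
Step 2: insert qy at [0, 15, 18, 24, 34] -> counters=[1,0,0,1,0,0,0,0,0,0,0,0,0,0,0,1,0,0,1,0,0,0,0,0,1,0,0,0,0,0,0,1,0,0,1,0,0,0,1,1,0,1,0,0,0]
Step 3: insert jl at [1, 20, 38, 41, 43] -> counters=[1,1,0,1,0,0,0,0,0,0,0,0,0,0,0,1,0,0,1,0,1,0,0,0,1,0,0,0,0,0,0,1,0,0,1,0,0,0,2,1,0,2,0,1,0]
Step 4: insert tni at [1, 25, 27, 31, 40] -> counters=[1,2,0,1,0,0,0,0,0,0,0,0,0,0,0,1,0,0,1,0,1,0,0,0,1,1,0,1,0,0,0,2,0,0,1,0,0,0,2,1,1,2,0,1,0]
Step 5: insert ki at [1, 6, 11, 20, 36] -> counters=[1,3,0,1,0,0,1,0,0,0,0,1,0,0,0,1,0,0,1,0,2,0,0,0,1,1,0,1,0,0,0,2,0,0,1,0,1,0,2,1,1,2,0,1,0]
Step 6: insert f at [4, 16, 21, 35, 36] -> counters=[1,3,0,1,1,0,1,0,0,0,0,1,0,0,0,1,1,0,1,0,2,1,0,0,1,1,0,1,0,0,0,2,0,0,1,1,2,0,2,1,1,2,0,1,0]
Step 7: insert x at [9, 12, 15, 22, 38] -> counters=[1,3,0,1,1,0,1,0,0,1,0,1,1,0,0,2,1,0,1,0,2,1,1,0,1,1,0,1,0,0,0,2,0,0,1,1,2,0,3,1,1,2,0,1,0]
Step 8: insert n at [17, 19, 20, 33, 39] -> counters=[1,3,0,1,1,0,1,0,0,1,0,1,1,0,0,2,1,1,1,1,3,1,1,0,1,1,0,1,0,0,0,2,0,1,1,1,2,0,3,2,1,2,0,1,0]
Step 9: insert lx at [4, 7, 33, 35, 36] -> counters=[1,3,0,1,2,0,1,1,0,1,0,1,1,0,0,2,1,1,1,1,3,1,1,0,1,1,0,1,0,0,0,2,0,2,1,2,3,0,3,2,1,2,0,1,0]
Step 10: insert g at [7, 8, 18, 22, 38] -> counters=[1,3,0,1,2,0,1,2,1,1,0,1,1,0,0,2,1,1,2,1,3,1,2,0,1,1,0,1,0,0,0,2,0,2,1,2,3,0,4,2,1,2,0,1,0]
Step 11: delete n at [17, 19, 20, 33, 39] -> counters=[1,3,0,1,2,0,1,2,1,1,0,1,1,0,0,2,1,0,2,0,2,1,2,0,1,1,0,1,0,0,0,2,0,1,1,2,3,0,4,1,1,2,0,1,0]
Step 12: delete jl at [1, 20, 38, 41, 43] -> counters=[1,2,0,1,2,0,1,2,1,1,0,1,1,0,0,2,1,0,2,0,1,1,2,0,1,1,0,1,0,0,0,2,0,1,1,2,3,0,3,1,1,1,0,0,0]
Step 13: delete g at [7, 8, 18, 22, 38] -> counters=[1,2,0,1,2,0,1,1,0,1,0,1,1,0,0,2,1,0,1,0,1,1,1,0,1,1,0,1,0,0,0,2,0,1,1,2,3,0,2,1,1,1,0,0,0]
Step 14: insert n at [17, 19, 20, 33, 39] -> counters=[1,2,0,1,2,0,1,1,0,1,0,1,1,0,0,2,1,1,1,1,2,1,1,0,1,1,0,1,0,0,0,2,0,2,1,2,3,0,2,2,1,1,0,0,0]
Step 15: insert f at [4, 16, 21, 35, 36] -> counters=[1,2,0,1,3,0,1,1,0,1,0,1,1,0,0,2,2,1,1,1,2,2,1,0,1,1,0,1,0,0,0,2,0,2,1,3,4,0,2,2,1,1,0,0,0]
Final counters=[1,2,0,1,3,0,1,1,0,1,0,1,1,0,0,2,2,1,1,1,2,2,1,0,1,1,0,1,0,0,0,2,0,2,1,3,4,0,2,2,1,1,0,0,0] -> counters[9]=1

Answer: 1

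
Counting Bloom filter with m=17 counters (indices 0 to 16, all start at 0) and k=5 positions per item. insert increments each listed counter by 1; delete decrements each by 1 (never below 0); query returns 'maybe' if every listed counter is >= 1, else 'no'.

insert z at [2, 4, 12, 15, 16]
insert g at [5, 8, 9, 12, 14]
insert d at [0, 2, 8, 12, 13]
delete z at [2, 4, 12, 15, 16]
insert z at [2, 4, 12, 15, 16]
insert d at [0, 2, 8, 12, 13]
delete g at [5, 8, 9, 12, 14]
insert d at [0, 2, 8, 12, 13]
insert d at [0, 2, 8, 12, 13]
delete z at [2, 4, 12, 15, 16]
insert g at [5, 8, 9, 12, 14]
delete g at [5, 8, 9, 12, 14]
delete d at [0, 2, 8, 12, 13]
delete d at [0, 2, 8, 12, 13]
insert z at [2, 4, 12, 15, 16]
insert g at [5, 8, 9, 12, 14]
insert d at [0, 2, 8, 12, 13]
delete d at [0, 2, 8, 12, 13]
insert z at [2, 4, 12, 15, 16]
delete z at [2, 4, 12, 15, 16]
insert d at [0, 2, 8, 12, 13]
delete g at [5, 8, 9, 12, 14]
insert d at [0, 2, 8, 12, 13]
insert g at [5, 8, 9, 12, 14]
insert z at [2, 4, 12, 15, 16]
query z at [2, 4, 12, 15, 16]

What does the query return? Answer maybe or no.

Step 1: insert z at [2, 4, 12, 15, 16] -> counters=[0,0,1,0,1,0,0,0,0,0,0,0,1,0,0,1,1]
Step 2: insert g at [5, 8, 9, 12, 14] -> counters=[0,0,1,0,1,1,0,0,1,1,0,0,2,0,1,1,1]
Step 3: insert d at [0, 2, 8, 12, 13] -> counters=[1,0,2,0,1,1,0,0,2,1,0,0,3,1,1,1,1]
Step 4: delete z at [2, 4, 12, 15, 16] -> counters=[1,0,1,0,0,1,0,0,2,1,0,0,2,1,1,0,0]
Step 5: insert z at [2, 4, 12, 15, 16] -> counters=[1,0,2,0,1,1,0,0,2,1,0,0,3,1,1,1,1]
Step 6: insert d at [0, 2, 8, 12, 13] -> counters=[2,0,3,0,1,1,0,0,3,1,0,0,4,2,1,1,1]
Step 7: delete g at [5, 8, 9, 12, 14] -> counters=[2,0,3,0,1,0,0,0,2,0,0,0,3,2,0,1,1]
Step 8: insert d at [0, 2, 8, 12, 13] -> counters=[3,0,4,0,1,0,0,0,3,0,0,0,4,3,0,1,1]
Step 9: insert d at [0, 2, 8, 12, 13] -> counters=[4,0,5,0,1,0,0,0,4,0,0,0,5,4,0,1,1]
Step 10: delete z at [2, 4, 12, 15, 16] -> counters=[4,0,4,0,0,0,0,0,4,0,0,0,4,4,0,0,0]
Step 11: insert g at [5, 8, 9, 12, 14] -> counters=[4,0,4,0,0,1,0,0,5,1,0,0,5,4,1,0,0]
Step 12: delete g at [5, 8, 9, 12, 14] -> counters=[4,0,4,0,0,0,0,0,4,0,0,0,4,4,0,0,0]
Step 13: delete d at [0, 2, 8, 12, 13] -> counters=[3,0,3,0,0,0,0,0,3,0,0,0,3,3,0,0,0]
Step 14: delete d at [0, 2, 8, 12, 13] -> counters=[2,0,2,0,0,0,0,0,2,0,0,0,2,2,0,0,0]
Step 15: insert z at [2, 4, 12, 15, 16] -> counters=[2,0,3,0,1,0,0,0,2,0,0,0,3,2,0,1,1]
Step 16: insert g at [5, 8, 9, 12, 14] -> counters=[2,0,3,0,1,1,0,0,3,1,0,0,4,2,1,1,1]
Step 17: insert d at [0, 2, 8, 12, 13] -> counters=[3,0,4,0,1,1,0,0,4,1,0,0,5,3,1,1,1]
Step 18: delete d at [0, 2, 8, 12, 13] -> counters=[2,0,3,0,1,1,0,0,3,1,0,0,4,2,1,1,1]
Step 19: insert z at [2, 4, 12, 15, 16] -> counters=[2,0,4,0,2,1,0,0,3,1,0,0,5,2,1,2,2]
Step 20: delete z at [2, 4, 12, 15, 16] -> counters=[2,0,3,0,1,1,0,0,3,1,0,0,4,2,1,1,1]
Step 21: insert d at [0, 2, 8, 12, 13] -> counters=[3,0,4,0,1,1,0,0,4,1,0,0,5,3,1,1,1]
Step 22: delete g at [5, 8, 9, 12, 14] -> counters=[3,0,4,0,1,0,0,0,3,0,0,0,4,3,0,1,1]
Step 23: insert d at [0, 2, 8, 12, 13] -> counters=[4,0,5,0,1,0,0,0,4,0,0,0,5,4,0,1,1]
Step 24: insert g at [5, 8, 9, 12, 14] -> counters=[4,0,5,0,1,1,0,0,5,1,0,0,6,4,1,1,1]
Step 25: insert z at [2, 4, 12, 15, 16] -> counters=[4,0,6,0,2,1,0,0,5,1,0,0,7,4,1,2,2]
Query z: check counters[2]=6 counters[4]=2 counters[12]=7 counters[15]=2 counters[16]=2 -> maybe

Answer: maybe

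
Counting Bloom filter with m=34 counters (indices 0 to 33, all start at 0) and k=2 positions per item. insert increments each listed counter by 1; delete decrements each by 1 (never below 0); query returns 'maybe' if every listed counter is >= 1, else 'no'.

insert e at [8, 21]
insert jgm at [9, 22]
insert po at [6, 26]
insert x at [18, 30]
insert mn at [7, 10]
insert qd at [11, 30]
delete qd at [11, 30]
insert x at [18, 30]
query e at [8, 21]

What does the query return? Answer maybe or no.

Answer: maybe

Derivation:
Step 1: insert e at [8, 21] -> counters=[0,0,0,0,0,0,0,0,1,0,0,0,0,0,0,0,0,0,0,0,0,1,0,0,0,0,0,0,0,0,0,0,0,0]
Step 2: insert jgm at [9, 22] -> counters=[0,0,0,0,0,0,0,0,1,1,0,0,0,0,0,0,0,0,0,0,0,1,1,0,0,0,0,0,0,0,0,0,0,0]
Step 3: insert po at [6, 26] -> counters=[0,0,0,0,0,0,1,0,1,1,0,0,0,0,0,0,0,0,0,0,0,1,1,0,0,0,1,0,0,0,0,0,0,0]
Step 4: insert x at [18, 30] -> counters=[0,0,0,0,0,0,1,0,1,1,0,0,0,0,0,0,0,0,1,0,0,1,1,0,0,0,1,0,0,0,1,0,0,0]
Step 5: insert mn at [7, 10] -> counters=[0,0,0,0,0,0,1,1,1,1,1,0,0,0,0,0,0,0,1,0,0,1,1,0,0,0,1,0,0,0,1,0,0,0]
Step 6: insert qd at [11, 30] -> counters=[0,0,0,0,0,0,1,1,1,1,1,1,0,0,0,0,0,0,1,0,0,1,1,0,0,0,1,0,0,0,2,0,0,0]
Step 7: delete qd at [11, 30] -> counters=[0,0,0,0,0,0,1,1,1,1,1,0,0,0,0,0,0,0,1,0,0,1,1,0,0,0,1,0,0,0,1,0,0,0]
Step 8: insert x at [18, 30] -> counters=[0,0,0,0,0,0,1,1,1,1,1,0,0,0,0,0,0,0,2,0,0,1,1,0,0,0,1,0,0,0,2,0,0,0]
Query e: check counters[8]=1 counters[21]=1 -> maybe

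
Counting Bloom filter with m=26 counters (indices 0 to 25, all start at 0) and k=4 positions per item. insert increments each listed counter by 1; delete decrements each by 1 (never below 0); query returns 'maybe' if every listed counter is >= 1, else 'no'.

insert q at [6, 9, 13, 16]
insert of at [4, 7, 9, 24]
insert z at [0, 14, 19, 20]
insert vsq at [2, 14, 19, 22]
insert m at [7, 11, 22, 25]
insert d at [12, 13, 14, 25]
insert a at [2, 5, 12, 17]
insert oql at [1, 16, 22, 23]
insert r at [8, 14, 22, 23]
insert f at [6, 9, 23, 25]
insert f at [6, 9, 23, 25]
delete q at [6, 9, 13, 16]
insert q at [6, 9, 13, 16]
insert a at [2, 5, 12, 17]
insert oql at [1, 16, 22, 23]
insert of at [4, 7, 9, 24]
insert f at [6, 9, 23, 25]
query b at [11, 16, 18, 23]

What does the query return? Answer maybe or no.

Step 1: insert q at [6, 9, 13, 16] -> counters=[0,0,0,0,0,0,1,0,0,1,0,0,0,1,0,0,1,0,0,0,0,0,0,0,0,0]
Step 2: insert of at [4, 7, 9, 24] -> counters=[0,0,0,0,1,0,1,1,0,2,0,0,0,1,0,0,1,0,0,0,0,0,0,0,1,0]
Step 3: insert z at [0, 14, 19, 20] -> counters=[1,0,0,0,1,0,1,1,0,2,0,0,0,1,1,0,1,0,0,1,1,0,0,0,1,0]
Step 4: insert vsq at [2, 14, 19, 22] -> counters=[1,0,1,0,1,0,1,1,0,2,0,0,0,1,2,0,1,0,0,2,1,0,1,0,1,0]
Step 5: insert m at [7, 11, 22, 25] -> counters=[1,0,1,0,1,0,1,2,0,2,0,1,0,1,2,0,1,0,0,2,1,0,2,0,1,1]
Step 6: insert d at [12, 13, 14, 25] -> counters=[1,0,1,0,1,0,1,2,0,2,0,1,1,2,3,0,1,0,0,2,1,0,2,0,1,2]
Step 7: insert a at [2, 5, 12, 17] -> counters=[1,0,2,0,1,1,1,2,0,2,0,1,2,2,3,0,1,1,0,2,1,0,2,0,1,2]
Step 8: insert oql at [1, 16, 22, 23] -> counters=[1,1,2,0,1,1,1,2,0,2,0,1,2,2,3,0,2,1,0,2,1,0,3,1,1,2]
Step 9: insert r at [8, 14, 22, 23] -> counters=[1,1,2,0,1,1,1,2,1,2,0,1,2,2,4,0,2,1,0,2,1,0,4,2,1,2]
Step 10: insert f at [6, 9, 23, 25] -> counters=[1,1,2,0,1,1,2,2,1,3,0,1,2,2,4,0,2,1,0,2,1,0,4,3,1,3]
Step 11: insert f at [6, 9, 23, 25] -> counters=[1,1,2,0,1,1,3,2,1,4,0,1,2,2,4,0,2,1,0,2,1,0,4,4,1,4]
Step 12: delete q at [6, 9, 13, 16] -> counters=[1,1,2,0,1,1,2,2,1,3,0,1,2,1,4,0,1,1,0,2,1,0,4,4,1,4]
Step 13: insert q at [6, 9, 13, 16] -> counters=[1,1,2,0,1,1,3,2,1,4,0,1,2,2,4,0,2,1,0,2,1,0,4,4,1,4]
Step 14: insert a at [2, 5, 12, 17] -> counters=[1,1,3,0,1,2,3,2,1,4,0,1,3,2,4,0,2,2,0,2,1,0,4,4,1,4]
Step 15: insert oql at [1, 16, 22, 23] -> counters=[1,2,3,0,1,2,3,2,1,4,0,1,3,2,4,0,3,2,0,2,1,0,5,5,1,4]
Step 16: insert of at [4, 7, 9, 24] -> counters=[1,2,3,0,2,2,3,3,1,5,0,1,3,2,4,0,3,2,0,2,1,0,5,5,2,4]
Step 17: insert f at [6, 9, 23, 25] -> counters=[1,2,3,0,2,2,4,3,1,6,0,1,3,2,4,0,3,2,0,2,1,0,5,6,2,5]
Query b: check counters[11]=1 counters[16]=3 counters[18]=0 counters[23]=6 -> no

Answer: no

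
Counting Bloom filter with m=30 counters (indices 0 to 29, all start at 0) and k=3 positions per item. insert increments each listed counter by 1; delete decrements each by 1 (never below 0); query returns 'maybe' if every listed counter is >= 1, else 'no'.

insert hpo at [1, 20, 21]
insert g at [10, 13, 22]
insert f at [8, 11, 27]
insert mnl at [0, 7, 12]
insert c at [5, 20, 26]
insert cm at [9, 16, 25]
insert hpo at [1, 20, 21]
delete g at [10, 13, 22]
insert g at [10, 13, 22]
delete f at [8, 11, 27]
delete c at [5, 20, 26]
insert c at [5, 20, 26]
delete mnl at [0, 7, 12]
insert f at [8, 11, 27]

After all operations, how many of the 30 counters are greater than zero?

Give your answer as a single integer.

Step 1: insert hpo at [1, 20, 21] -> counters=[0,1,0,0,0,0,0,0,0,0,0,0,0,0,0,0,0,0,0,0,1,1,0,0,0,0,0,0,0,0]
Step 2: insert g at [10, 13, 22] -> counters=[0,1,0,0,0,0,0,0,0,0,1,0,0,1,0,0,0,0,0,0,1,1,1,0,0,0,0,0,0,0]
Step 3: insert f at [8, 11, 27] -> counters=[0,1,0,0,0,0,0,0,1,0,1,1,0,1,0,0,0,0,0,0,1,1,1,0,0,0,0,1,0,0]
Step 4: insert mnl at [0, 7, 12] -> counters=[1,1,0,0,0,0,0,1,1,0,1,1,1,1,0,0,0,0,0,0,1,1,1,0,0,0,0,1,0,0]
Step 5: insert c at [5, 20, 26] -> counters=[1,1,0,0,0,1,0,1,1,0,1,1,1,1,0,0,0,0,0,0,2,1,1,0,0,0,1,1,0,0]
Step 6: insert cm at [9, 16, 25] -> counters=[1,1,0,0,0,1,0,1,1,1,1,1,1,1,0,0,1,0,0,0,2,1,1,0,0,1,1,1,0,0]
Step 7: insert hpo at [1, 20, 21] -> counters=[1,2,0,0,0,1,0,1,1,1,1,1,1,1,0,0,1,0,0,0,3,2,1,0,0,1,1,1,0,0]
Step 8: delete g at [10, 13, 22] -> counters=[1,2,0,0,0,1,0,1,1,1,0,1,1,0,0,0,1,0,0,0,3,2,0,0,0,1,1,1,0,0]
Step 9: insert g at [10, 13, 22] -> counters=[1,2,0,0,0,1,0,1,1,1,1,1,1,1,0,0,1,0,0,0,3,2,1,0,0,1,1,1,0,0]
Step 10: delete f at [8, 11, 27] -> counters=[1,2,0,0,0,1,0,1,0,1,1,0,1,1,0,0,1,0,0,0,3,2,1,0,0,1,1,0,0,0]
Step 11: delete c at [5, 20, 26] -> counters=[1,2,0,0,0,0,0,1,0,1,1,0,1,1,0,0,1,0,0,0,2,2,1,0,0,1,0,0,0,0]
Step 12: insert c at [5, 20, 26] -> counters=[1,2,0,0,0,1,0,1,0,1,1,0,1,1,0,0,1,0,0,0,3,2,1,0,0,1,1,0,0,0]
Step 13: delete mnl at [0, 7, 12] -> counters=[0,2,0,0,0,1,0,0,0,1,1,0,0,1,0,0,1,0,0,0,3,2,1,0,0,1,1,0,0,0]
Step 14: insert f at [8, 11, 27] -> counters=[0,2,0,0,0,1,0,0,1,1,1,1,0,1,0,0,1,0,0,0,3,2,1,0,0,1,1,1,0,0]
Final counters=[0,2,0,0,0,1,0,0,1,1,1,1,0,1,0,0,1,0,0,0,3,2,1,0,0,1,1,1,0,0] -> 14 nonzero

Answer: 14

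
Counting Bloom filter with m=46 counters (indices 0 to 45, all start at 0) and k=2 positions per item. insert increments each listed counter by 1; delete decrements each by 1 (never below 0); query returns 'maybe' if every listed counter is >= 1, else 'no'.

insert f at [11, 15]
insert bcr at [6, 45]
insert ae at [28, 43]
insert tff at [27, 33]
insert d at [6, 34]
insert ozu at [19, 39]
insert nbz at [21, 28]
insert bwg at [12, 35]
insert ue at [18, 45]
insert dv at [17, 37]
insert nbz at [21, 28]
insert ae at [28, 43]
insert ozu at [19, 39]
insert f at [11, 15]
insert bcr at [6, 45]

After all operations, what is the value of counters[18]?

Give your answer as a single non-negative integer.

Answer: 1

Derivation:
Step 1: insert f at [11, 15] -> counters=[0,0,0,0,0,0,0,0,0,0,0,1,0,0,0,1,0,0,0,0,0,0,0,0,0,0,0,0,0,0,0,0,0,0,0,0,0,0,0,0,0,0,0,0,0,0]
Step 2: insert bcr at [6, 45] -> counters=[0,0,0,0,0,0,1,0,0,0,0,1,0,0,0,1,0,0,0,0,0,0,0,0,0,0,0,0,0,0,0,0,0,0,0,0,0,0,0,0,0,0,0,0,0,1]
Step 3: insert ae at [28, 43] -> counters=[0,0,0,0,0,0,1,0,0,0,0,1,0,0,0,1,0,0,0,0,0,0,0,0,0,0,0,0,1,0,0,0,0,0,0,0,0,0,0,0,0,0,0,1,0,1]
Step 4: insert tff at [27, 33] -> counters=[0,0,0,0,0,0,1,0,0,0,0,1,0,0,0,1,0,0,0,0,0,0,0,0,0,0,0,1,1,0,0,0,0,1,0,0,0,0,0,0,0,0,0,1,0,1]
Step 5: insert d at [6, 34] -> counters=[0,0,0,0,0,0,2,0,0,0,0,1,0,0,0,1,0,0,0,0,0,0,0,0,0,0,0,1,1,0,0,0,0,1,1,0,0,0,0,0,0,0,0,1,0,1]
Step 6: insert ozu at [19, 39] -> counters=[0,0,0,0,0,0,2,0,0,0,0,1,0,0,0,1,0,0,0,1,0,0,0,0,0,0,0,1,1,0,0,0,0,1,1,0,0,0,0,1,0,0,0,1,0,1]
Step 7: insert nbz at [21, 28] -> counters=[0,0,0,0,0,0,2,0,0,0,0,1,0,0,0,1,0,0,0,1,0,1,0,0,0,0,0,1,2,0,0,0,0,1,1,0,0,0,0,1,0,0,0,1,0,1]
Step 8: insert bwg at [12, 35] -> counters=[0,0,0,0,0,0,2,0,0,0,0,1,1,0,0,1,0,0,0,1,0,1,0,0,0,0,0,1,2,0,0,0,0,1,1,1,0,0,0,1,0,0,0,1,0,1]
Step 9: insert ue at [18, 45] -> counters=[0,0,0,0,0,0,2,0,0,0,0,1,1,0,0,1,0,0,1,1,0,1,0,0,0,0,0,1,2,0,0,0,0,1,1,1,0,0,0,1,0,0,0,1,0,2]
Step 10: insert dv at [17, 37] -> counters=[0,0,0,0,0,0,2,0,0,0,0,1,1,0,0,1,0,1,1,1,0,1,0,0,0,0,0,1,2,0,0,0,0,1,1,1,0,1,0,1,0,0,0,1,0,2]
Step 11: insert nbz at [21, 28] -> counters=[0,0,0,0,0,0,2,0,0,0,0,1,1,0,0,1,0,1,1,1,0,2,0,0,0,0,0,1,3,0,0,0,0,1,1,1,0,1,0,1,0,0,0,1,0,2]
Step 12: insert ae at [28, 43] -> counters=[0,0,0,0,0,0,2,0,0,0,0,1,1,0,0,1,0,1,1,1,0,2,0,0,0,0,0,1,4,0,0,0,0,1,1,1,0,1,0,1,0,0,0,2,0,2]
Step 13: insert ozu at [19, 39] -> counters=[0,0,0,0,0,0,2,0,0,0,0,1,1,0,0,1,0,1,1,2,0,2,0,0,0,0,0,1,4,0,0,0,0,1,1,1,0,1,0,2,0,0,0,2,0,2]
Step 14: insert f at [11, 15] -> counters=[0,0,0,0,0,0,2,0,0,0,0,2,1,0,0,2,0,1,1,2,0,2,0,0,0,0,0,1,4,0,0,0,0,1,1,1,0,1,0,2,0,0,0,2,0,2]
Step 15: insert bcr at [6, 45] -> counters=[0,0,0,0,0,0,3,0,0,0,0,2,1,0,0,2,0,1,1,2,0,2,0,0,0,0,0,1,4,0,0,0,0,1,1,1,0,1,0,2,0,0,0,2,0,3]
Final counters=[0,0,0,0,0,0,3,0,0,0,0,2,1,0,0,2,0,1,1,2,0,2,0,0,0,0,0,1,4,0,0,0,0,1,1,1,0,1,0,2,0,0,0,2,0,3] -> counters[18]=1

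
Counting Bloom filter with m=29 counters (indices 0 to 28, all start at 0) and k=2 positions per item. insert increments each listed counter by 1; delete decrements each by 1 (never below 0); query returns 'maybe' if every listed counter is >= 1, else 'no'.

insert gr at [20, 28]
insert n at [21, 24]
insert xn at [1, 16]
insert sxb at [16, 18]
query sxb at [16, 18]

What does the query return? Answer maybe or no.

Answer: maybe

Derivation:
Step 1: insert gr at [20, 28] -> counters=[0,0,0,0,0,0,0,0,0,0,0,0,0,0,0,0,0,0,0,0,1,0,0,0,0,0,0,0,1]
Step 2: insert n at [21, 24] -> counters=[0,0,0,0,0,0,0,0,0,0,0,0,0,0,0,0,0,0,0,0,1,1,0,0,1,0,0,0,1]
Step 3: insert xn at [1, 16] -> counters=[0,1,0,0,0,0,0,0,0,0,0,0,0,0,0,0,1,0,0,0,1,1,0,0,1,0,0,0,1]
Step 4: insert sxb at [16, 18] -> counters=[0,1,0,0,0,0,0,0,0,0,0,0,0,0,0,0,2,0,1,0,1,1,0,0,1,0,0,0,1]
Query sxb: check counters[16]=2 counters[18]=1 -> maybe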